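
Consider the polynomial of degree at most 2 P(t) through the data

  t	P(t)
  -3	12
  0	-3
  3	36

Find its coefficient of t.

4

Build the Lagrange basis polynomials:
L_0(t) = t(t - 3) / [18] = (1/18)t^2 - (1/6)t
L_1(t) = (t + 3)(t - 3) / [-9] = -(1/9)t^2 + 1
L_2(t) = (t + 3)t / [18] = (1/18)t^2 + (1/6)t
P(t) = 12·L_0 + (-3)·L_1 + 36·L_2
Only the coefficient of t is needed; take it from each L_i and combine:
12·(-1/6) + (-3)·(0) + 36·(1/6) = 4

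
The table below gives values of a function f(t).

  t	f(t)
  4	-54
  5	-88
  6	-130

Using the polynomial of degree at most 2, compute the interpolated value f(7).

Using Newton's divided-difference form:
f[4,5] = (-88 - (-54)) / (5 - 4) = -34
f[5,6] = (-130 - (-88)) / (6 - 5) = -42
f[4,5,6] = (-42 - (-34)) / (6 - 4) = -4
f(7) = -54 + (-34)·(3) + (-4)·(3)·(2) = -180

-180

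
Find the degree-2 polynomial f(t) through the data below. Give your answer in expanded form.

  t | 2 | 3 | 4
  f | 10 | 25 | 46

Build the Lagrange basis polynomials:
L_0(t) = (t - 3)(t - 4) / [2] = (1/2)t^2 - (7/2)t + 6
L_1(t) = (t - 2)(t - 4) / [-1] = -t^2 + 6t - 8
L_2(t) = (t - 2)(t - 3) / [2] = (1/2)t^2 - (5/2)t + 3
f(t) = 10·L_0 + 25·L_1 + 46·L_2
  10·L_0(t) = 5t^2 - 35t + 60
  25·L_1(t) = -25t^2 + 150t - 200
  46·L_2(t) = 23t^2 - 115t + 138
Adding term by term: 3t^2 - 2

f(t) = 3t^2 - 2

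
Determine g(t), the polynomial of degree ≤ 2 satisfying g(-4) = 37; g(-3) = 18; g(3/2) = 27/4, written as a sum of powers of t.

Build the Lagrange basis polynomials:
L_0(t) = (t + 3)(t - 3/2) / [11/2] = (2/11)t^2 + (3/11)t - 9/11
L_1(t) = (t + 4)(t - 3/2) / [-9/2] = -(2/9)t^2 - (5/9)t + 4/3
L_2(t) = (t + 4)(t + 3) / [99/4] = (4/99)t^2 + (28/99)t + 16/33
g(t) = 37·L_0 + 18·L_1 + (27/4)·L_2
  37·L_0(t) = (74/11)t^2 + (111/11)t - 333/11
  18·L_1(t) = -4t^2 - 10t + 24
  (27/4)·L_2(t) = (3/11)t^2 + (21/11)t + 36/11
Adding term by term: 3t^2 + 2t - 3

g(t) = 3t^2 + 2t - 3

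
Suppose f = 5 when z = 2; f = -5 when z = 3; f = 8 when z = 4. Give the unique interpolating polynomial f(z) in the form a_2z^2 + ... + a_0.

Newton's divided differences:
f[2,3] = (-5 - 5) / (3 - 2) = -10
f[3,4] = (8 - (-5)) / (4 - 3) = 13
f[2,3,4] = (13 - (-10)) / (4 - 2) = 23/2
f(z) = 5 + (-10)·(z - 2) + (23/2)·(z - 2)(z - 3)
Expanding: f(z) = (23/2)z^2 - (135/2)z + 94

f(z) = (23/2)z^2 - (135/2)z + 94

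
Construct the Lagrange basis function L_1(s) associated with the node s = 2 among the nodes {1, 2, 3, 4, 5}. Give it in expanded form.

L_1(s) = -(1/6)s^4 + (13/6)s^3 - (59/6)s^2 + (107/6)s - 10

L_1(s) = (s - 1)(s - 3)(s - 4)(s - 5) / [(1)·(-1)·(-2)·(-3)]
       = (s^4 - 13s^3 + 59s^2 - 107s + 60) / (-6)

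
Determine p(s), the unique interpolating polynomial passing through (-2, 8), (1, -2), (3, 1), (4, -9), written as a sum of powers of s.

p(s) = -(4/5)s^3 + (77/30)s^2 + (49/30)s - 27/5

Build the Lagrange basis polynomials:
L_0(s) = (s - 1)(s - 3)(s - 4) / [-90] = -(1/90)s^3 + (4/45)s^2 - (19/90)s + 2/15
L_1(s) = (s + 2)(s - 3)(s - 4) / [18] = (1/18)s^3 - (5/18)s^2 - (1/9)s + 4/3
L_2(s) = (s + 2)(s - 1)(s - 4) / [-10] = -(1/10)s^3 + (3/10)s^2 + (3/5)s - 4/5
L_3(s) = (s + 2)(s - 1)(s - 3) / [18] = (1/18)s^3 - (1/9)s^2 - (5/18)s + 1/3
p(s) = 8·L_0 + (-2)·L_1 + 1·L_2 + (-9)·L_3
  8·L_0(s) = -(4/45)s^3 + (32/45)s^2 - (76/45)s + 16/15
  (-2)·L_1(s) = -(1/9)s^3 + (5/9)s^2 + (2/9)s - 8/3
  1·L_2(s) = -(1/10)s^3 + (3/10)s^2 + (3/5)s - 4/5
  (-9)·L_3(s) = -(1/2)s^3 + s^2 + (5/2)s - 3
Adding term by term: -(4/5)s^3 + (77/30)s^2 + (49/30)s - 27/5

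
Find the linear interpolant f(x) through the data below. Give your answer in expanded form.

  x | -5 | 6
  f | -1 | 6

f(x) = (7/11)x + 24/11

L_0(x) = (x - 6) / [-11] = -(1/11)x + 6/11
L_1(x) = (x + 5) / [11] = (1/11)x + 5/11
f(x) = (-1)·L_0 + 6·L_1
  (-1)·L_0(x) = (1/11)x - 6/11
  6·L_1(x) = (6/11)x + 30/11
Adding term by term: (7/11)x + 24/11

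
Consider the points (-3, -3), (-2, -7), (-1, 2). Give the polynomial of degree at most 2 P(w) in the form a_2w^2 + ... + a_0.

Newton's divided differences:
P[-3,-2] = (-7 - (-3)) / (-2 - (-3)) = -4
P[-2,-1] = (2 - (-7)) / (-1 - (-2)) = 9
P[-3,-2,-1] = (9 - (-4)) / (-1 - (-3)) = 13/2
P(w) = -3 + (-4)·(w + 3) + (13/2)·(w + 3)(w + 2)
Expanding: P(w) = (13/2)w^2 + (57/2)w + 24

P(w) = (13/2)w^2 + (57/2)w + 24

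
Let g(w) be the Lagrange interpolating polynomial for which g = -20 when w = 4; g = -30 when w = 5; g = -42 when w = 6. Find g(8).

L_0(8) = (3)·(2)/[(-1)·(-2)] = 3
L_1(8) = (4)·(2)/[(1)·(-1)] = -8
L_2(8) = (4)·(3)/[(2)·(1)] = 6
Sum: (-20)·(3) + (-30)·(-8) + (-42)·(6) = -72

-72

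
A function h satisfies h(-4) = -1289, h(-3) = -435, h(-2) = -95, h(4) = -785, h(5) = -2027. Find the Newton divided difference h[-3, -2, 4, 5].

h[-3,-2] = (-95 - (-435)) / (-2 - (-3)) = 340
h[-2,4] = (-785 - (-95)) / (4 - (-2)) = -115
h[4,5] = (-2027 - (-785)) / (5 - 4) = -1242
h[-3,-2,4] = (-115 - 340) / (4 - (-3)) = -65
h[-2,4,5] = (-1242 - (-115)) / (5 - (-2)) = -161
h[-3,-2,4,5] = (-161 - (-65)) / (5 - (-3)) = -12

-12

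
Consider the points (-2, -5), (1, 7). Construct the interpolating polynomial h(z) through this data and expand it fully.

h(z) = 4z + 3

L_0(z) = (z - 1) / [-3] = -(1/3)z + 1/3
L_1(z) = (z + 2) / [3] = (1/3)z + 2/3
h(z) = (-5)·L_0 + 7·L_1
  (-5)·L_0(z) = (5/3)z - 5/3
  7·L_1(z) = (7/3)z + 14/3
Adding term by term: 4z + 3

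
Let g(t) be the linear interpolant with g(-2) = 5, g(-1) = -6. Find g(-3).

Evaluate each Lagrange basis at t = -3:
L_0(-3) = (-2)/[(-1)] = 2
L_1(-3) = (-1)/[(1)] = -1
Sum: 5·(2) + (-6)·(-1) = 16

16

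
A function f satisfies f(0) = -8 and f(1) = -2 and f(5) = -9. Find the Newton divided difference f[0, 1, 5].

f[0,1] = (-2 - (-8)) / (1 - 0) = 6
f[1,5] = (-9 - (-2)) / (5 - 1) = -7/4
f[0,1,5] = (-7/4 - 6) / (5 - 0) = -31/20

-31/20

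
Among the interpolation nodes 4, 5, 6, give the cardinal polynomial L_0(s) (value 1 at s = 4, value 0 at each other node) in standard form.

L_0(s) = (s - 5)(s - 6) / [(-1)·(-2)]
       = (s^2 - 11s + 30) / (2)

L_0(s) = (1/2)s^2 - (11/2)s + 15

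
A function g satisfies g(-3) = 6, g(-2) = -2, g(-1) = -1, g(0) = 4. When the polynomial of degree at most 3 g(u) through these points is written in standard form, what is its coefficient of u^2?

Build the Lagrange basis polynomials:
L_0(u) = (u + 2)(u + 1)u / [-6] = -(1/6)u^3 - (1/2)u^2 - (1/3)u
L_1(u) = (u + 3)(u + 1)u / [2] = (1/2)u^3 + 2u^2 + (3/2)u
L_2(u) = (u + 3)(u + 2)u / [-2] = -(1/2)u^3 - (5/2)u^2 - 3u
L_3(u) = (u + 3)(u + 2)(u + 1) / [6] = (1/6)u^3 + u^2 + (11/6)u + 1
g(u) = 6·L_0 + (-2)·L_1 + (-1)·L_2 + 4·L_3
Only the coefficient of u^2 is needed; take it from each L_i and combine:
6·(-1/2) + (-2)·(2) + (-1)·(-5/2) + 4·(1) = -1/2

-1/2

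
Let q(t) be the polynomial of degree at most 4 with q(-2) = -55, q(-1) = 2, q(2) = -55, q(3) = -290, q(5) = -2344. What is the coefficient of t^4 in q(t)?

Build the Lagrange basis polynomials:
L_0(t) = (t + 1)(t - 2)(t - 3)(t - 5) / [140] = (1/140)t^4 - (9/140)t^3 + (3/20)t^2 + (1/140)t - 3/14
L_1(t) = (t + 2)(t - 2)(t - 3)(t - 5) / [-72] = -(1/72)t^4 + (1/9)t^3 - (11/72)t^2 - (4/9)t + 5/6
L_2(t) = (t + 2)(t + 1)(t - 3)(t - 5) / [36] = (1/36)t^4 - (5/36)t^3 - (7/36)t^2 + (29/36)t + 5/6
L_3(t) = (t + 2)(t + 1)(t - 2)(t - 5) / [-40] = -(1/40)t^4 + (1/10)t^3 + (9/40)t^2 - (2/5)t - 1/2
L_4(t) = (t + 2)(t + 1)(t - 2)(t - 3) / [252] = (1/252)t^4 - (1/126)t^3 - (1/36)t^2 + (2/63)t + 1/21
q(t) = (-55)·L_0 + 2·L_1 + (-55)·L_2 + (-290)·L_3 + (-2344)·L_4
Only the coefficient of t^4 is needed; take it from each L_i and combine:
(-55)·(1/140) + 2·(-1/72) + (-55)·(1/36) + (-290)·(-1/40) + (-2344)·(1/252) = -4

-4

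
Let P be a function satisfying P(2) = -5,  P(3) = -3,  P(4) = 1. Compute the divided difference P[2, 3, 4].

P[2,3] = (-3 - (-5)) / (3 - 2) = 2
P[3,4] = (1 - (-3)) / (4 - 3) = 4
P[2,3,4] = (4 - 2) / (4 - 2) = 1

1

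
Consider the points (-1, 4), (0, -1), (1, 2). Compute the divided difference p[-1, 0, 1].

p[-1,0] = (-1 - 4) / (0 - (-1)) = -5
p[0,1] = (2 - (-1)) / (1 - 0) = 3
p[-1,0,1] = (3 - (-5)) / (1 - (-1)) = 4

4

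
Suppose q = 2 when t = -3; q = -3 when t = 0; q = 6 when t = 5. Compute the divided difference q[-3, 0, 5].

q[-3,0] = (-3 - 2) / (0 - (-3)) = -5/3
q[0,5] = (6 - (-3)) / (5 - 0) = 9/5
q[-3,0,5] = (9/5 - (-5/3)) / (5 - (-3)) = 13/30

13/30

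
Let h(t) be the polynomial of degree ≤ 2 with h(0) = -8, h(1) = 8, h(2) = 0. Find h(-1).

-48

Evaluate each Lagrange basis at t = -1:
L_0(-1) = (-2)·(-3)/[(-1)·(-2)] = 3
L_1(-1) = (-1)·(-3)/[(1)·(-1)] = -3
L_2(-1) = (-1)·(-2)/[(2)·(1)] = 1
Sum: (-8)·(3) + 8·(-3) + 0 = -48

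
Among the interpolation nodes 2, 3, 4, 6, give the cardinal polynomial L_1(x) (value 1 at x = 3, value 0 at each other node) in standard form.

L_1(x) = (x - 2)(x - 4)(x - 6) / [(1)·(-1)·(-3)]
       = (x^3 - 12x^2 + 44x - 48) / (3)

L_1(x) = (1/3)x^3 - 4x^2 + (44/3)x - 16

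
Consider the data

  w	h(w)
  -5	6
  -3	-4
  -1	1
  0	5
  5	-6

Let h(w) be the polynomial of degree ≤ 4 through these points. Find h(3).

8

L_0(3) = (6)·(4)·(3)·(-2)/[(-2)·(-4)·(-5)·(-10)] = -9/25
L_1(3) = (8)·(4)·(3)·(-2)/[(2)·(-2)·(-3)·(-8)] = 2
L_2(3) = (8)·(6)·(3)·(-2)/[(4)·(2)·(-1)·(-6)] = -6
L_3(3) = (8)·(6)·(4)·(-2)/[(5)·(3)·(1)·(-5)] = 128/25
L_4(3) = (8)·(6)·(4)·(3)/[(10)·(8)·(6)·(5)] = 6/25
Sum: 6·(-9/25) + (-4)·(2) + 1·(-6) + 5·(128/25) + (-6)·(6/25) = 8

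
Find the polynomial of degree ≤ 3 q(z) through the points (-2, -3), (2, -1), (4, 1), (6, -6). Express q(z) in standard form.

q(z) = -(29/192)z^3 + (11/16)z^2 + (53/48)z - 19/4

Newton's divided differences:
q[-2,2] = (-1 - (-3)) / (2 - (-2)) = 1/2
q[2,4] = (1 - (-1)) / (4 - 2) = 1
q[4,6] = (-6 - 1) / (6 - 4) = -7/2
q[-2,2,4] = (1 - 1/2) / (4 - (-2)) = 1/12
q[2,4,6] = (-7/2 - 1) / (6 - 2) = -9/8
q[-2,2,4,6] = (-9/8 - 1/12) / (6 - (-2)) = -29/192
q(z) = -3 + (1/2)·(z + 2) + (1/12)·(z + 2)(z - 2) + (-29/192)·(z + 2)(z - 2)(z - 4)
Expanding: q(z) = -(29/192)z^3 + (11/16)z^2 + (53/48)z - 19/4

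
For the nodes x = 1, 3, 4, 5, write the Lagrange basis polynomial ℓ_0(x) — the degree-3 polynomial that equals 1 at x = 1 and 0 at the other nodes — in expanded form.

ℓ_0(x) = (x - 3)(x - 4)(x - 5) / [(-2)·(-3)·(-4)]
       = (x^3 - 12x^2 + 47x - 60) / (-24)

ℓ_0(x) = -(1/24)x^3 + (1/2)x^2 - (47/24)x + 5/2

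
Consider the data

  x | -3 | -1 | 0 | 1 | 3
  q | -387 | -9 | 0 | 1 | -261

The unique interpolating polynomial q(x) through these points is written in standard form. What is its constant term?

0

Build the Lagrange basis polynomials:
L_0(x) = (x + 1)x(x - 1)(x - 3) / [144] = (1/144)x^4 - (1/48)x^3 - (1/144)x^2 + (1/48)x
L_1(x) = (x + 3)x(x - 1)(x - 3) / [-16] = -(1/16)x^4 + (1/16)x^3 + (9/16)x^2 - (9/16)x
L_2(x) = (x + 3)(x + 1)(x - 1)(x - 3) / [9] = (1/9)x^4 - (10/9)x^2 + 1
L_3(x) = (x + 3)(x + 1)x(x - 3) / [-16] = -(1/16)x^4 - (1/16)x^3 + (9/16)x^2 + (9/16)x
L_4(x) = (x + 3)(x + 1)x(x - 1) / [144] = (1/144)x^4 + (1/48)x^3 - (1/144)x^2 - (1/48)x
q(x) = (-387)·L_0 + (-9)·L_1 + 0·L_2 + 1·L_3 + (-261)·L_4
Only the constant term is needed; take it from each L_i and combine:
(-387)·(0) + (-9)·(0) + 0·(1) + 1·(0) + (-261)·(0) = 0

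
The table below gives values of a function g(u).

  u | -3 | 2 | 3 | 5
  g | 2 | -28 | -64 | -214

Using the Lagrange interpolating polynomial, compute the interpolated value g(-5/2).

-17/8

Evaluate each Lagrange basis at u = -5/2:
L_0(-5/2) = (-9/2)·(-11/2)·(-15/2)/[(-5)·(-6)·(-8)] = 99/128
L_1(-5/2) = (1/2)·(-11/2)·(-15/2)/[(5)·(-1)·(-3)] = 11/8
L_2(-5/2) = (1/2)·(-9/2)·(-15/2)/[(6)·(1)·(-2)] = -45/32
L_3(-5/2) = (1/2)·(-9/2)·(-11/2)/[(8)·(3)·(2)] = 33/128
Sum: 2·(99/128) + (-28)·(11/8) + (-64)·(-45/32) + (-214)·(33/128) = -17/8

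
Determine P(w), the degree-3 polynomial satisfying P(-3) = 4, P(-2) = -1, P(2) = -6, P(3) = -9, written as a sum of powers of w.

P(w) = -(11/60)w^3 + (1/5)w^2 - (31/60)w - 43/10

L_0(w) = (w + 2)(w - 2)(w - 3) / [-30] = -(1/30)w^3 + (1/10)w^2 + (2/15)w - 2/5
L_1(w) = (w + 3)(w - 2)(w - 3) / [20] = (1/20)w^3 - (1/10)w^2 - (9/20)w + 9/10
L_2(w) = (w + 3)(w + 2)(w - 3) / [-20] = -(1/20)w^3 - (1/10)w^2 + (9/20)w + 9/10
L_3(w) = (w + 3)(w + 2)(w - 2) / [30] = (1/30)w^3 + (1/10)w^2 - (2/15)w - 2/5
P(w) = 4·L_0 + (-1)·L_1 + (-6)·L_2 + (-9)·L_3
  4·L_0(w) = -(2/15)w^3 + (2/5)w^2 + (8/15)w - 8/5
  (-1)·L_1(w) = -(1/20)w^3 + (1/10)w^2 + (9/20)w - 9/10
  (-6)·L_2(w) = (3/10)w^3 + (3/5)w^2 - (27/10)w - 27/5
  (-9)·L_3(w) = -(3/10)w^3 - (9/10)w^2 + (6/5)w + 18/5
Adding term by term: -(11/60)w^3 + (1/5)w^2 - (31/60)w - 43/10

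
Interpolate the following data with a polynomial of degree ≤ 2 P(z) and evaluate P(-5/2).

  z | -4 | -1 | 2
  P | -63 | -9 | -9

Evaluate each Lagrange basis at z = -5/2:
L_0(-5/2) = (-3/2)·(-9/2)/[(-3)·(-6)] = 3/8
L_1(-5/2) = (3/2)·(-9/2)/[(3)·(-3)] = 3/4
L_2(-5/2) = (3/2)·(-3/2)/[(6)·(3)] = -1/8
Sum: (-63)·(3/8) + (-9)·(3/4) + (-9)·(-1/8) = -117/4

-117/4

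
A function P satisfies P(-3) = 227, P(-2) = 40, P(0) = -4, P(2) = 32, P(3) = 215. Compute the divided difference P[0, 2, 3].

55

P[0,2] = (32 - (-4)) / (2 - 0) = 18
P[2,3] = (215 - 32) / (3 - 2) = 183
P[0,2,3] = (183 - 18) / (3 - 0) = 55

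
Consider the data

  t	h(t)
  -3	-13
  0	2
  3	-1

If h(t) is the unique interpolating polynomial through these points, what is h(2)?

Evaluate each Lagrange basis at t = 2:
L_0(2) = (2)·(-1)/[(-3)·(-6)] = -1/9
L_1(2) = (5)·(-1)/[(3)·(-3)] = 5/9
L_2(2) = (5)·(2)/[(6)·(3)] = 5/9
Sum: (-13)·(-1/9) + 2·(5/9) + (-1)·(5/9) = 2

2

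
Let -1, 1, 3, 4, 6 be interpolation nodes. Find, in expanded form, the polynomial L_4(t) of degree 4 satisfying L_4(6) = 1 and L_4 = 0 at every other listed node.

L_4(t) = (t + 1)(t - 1)(t - 3)(t - 4) / [(7)·(5)·(3)·(2)]
       = (t^4 - 7t^3 + 11t^2 + 7t - 12) / (210)

L_4(t) = (1/210)t^4 - (1/30)t^3 + (11/210)t^2 + (1/30)t - 2/35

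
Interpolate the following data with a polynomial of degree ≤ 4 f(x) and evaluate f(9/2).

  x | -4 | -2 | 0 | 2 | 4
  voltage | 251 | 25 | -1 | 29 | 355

8759/16

L_0(9/2) = (13/2)·(9/2)·(5/2)·(1/2)/[(-2)·(-4)·(-6)·(-8)] = 195/2048
L_1(9/2) = (17/2)·(9/2)·(5/2)·(1/2)/[(2)·(-2)·(-4)·(-6)] = -255/512
L_2(9/2) = (17/2)·(13/2)·(5/2)·(1/2)/[(4)·(2)·(-2)·(-4)] = 1105/1024
L_3(9/2) = (17/2)·(13/2)·(9/2)·(1/2)/[(6)·(4)·(2)·(-2)] = -663/512
L_4(9/2) = (17/2)·(13/2)·(9/2)·(5/2)/[(8)·(6)·(4)·(2)] = 3315/2048
Sum: 251·(195/2048) + 25·(-255/512) + (-1)·(1105/1024) + 29·(-663/512) + 355·(3315/2048) = 8759/16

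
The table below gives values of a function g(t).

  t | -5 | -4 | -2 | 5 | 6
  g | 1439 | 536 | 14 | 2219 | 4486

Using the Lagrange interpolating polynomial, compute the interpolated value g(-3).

Evaluate each Lagrange basis at t = -3:
L_0(-3) = (1)·(-1)·(-8)·(-9)/[(-1)·(-3)·(-10)·(-11)] = -12/55
L_1(-3) = (2)·(-1)·(-8)·(-9)/[(1)·(-2)·(-9)·(-10)] = 4/5
L_2(-3) = (2)·(1)·(-8)·(-9)/[(3)·(2)·(-7)·(-8)] = 3/7
L_3(-3) = (2)·(1)·(-1)·(-9)/[(10)·(9)·(7)·(-1)] = -1/35
L_4(-3) = (2)·(1)·(-1)·(-8)/[(11)·(10)·(8)·(1)] = 1/55
Sum: 1439·(-12/55) + 536·(4/5) + 14·(3/7) + 2219·(-1/35) + 4486·(1/55) = 139

139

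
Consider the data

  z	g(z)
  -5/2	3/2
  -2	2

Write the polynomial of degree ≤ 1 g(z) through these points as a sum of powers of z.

g(z) = z + 4

Build the Lagrange basis polynomials:
L_0(z) = (z + 2) / [-1/2] = -2z - 4
L_1(z) = (z + 5/2) / [1/2] = 2z + 5
g(z) = (3/2)·L_0 + 2·L_1
  (3/2)·L_0(z) = -3z - 6
  2·L_1(z) = 4z + 10
Adding term by term: z + 4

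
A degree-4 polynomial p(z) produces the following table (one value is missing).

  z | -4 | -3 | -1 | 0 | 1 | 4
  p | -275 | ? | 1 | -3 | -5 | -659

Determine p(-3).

The 5 known values determine p uniquely (degree ≤ 4).
Evaluate each Lagrange basis at z = -3:
L_0(-3) = (-2)·(-3)·(-4)·(-7)/[(-3)·(-4)·(-5)·(-8)] = 7/20
L_1(-3) = (1)·(-3)·(-4)·(-7)/[(3)·(-1)·(-2)·(-5)] = 14/5
L_2(-3) = (1)·(-2)·(-4)·(-7)/[(4)·(1)·(-1)·(-4)] = -7/2
L_3(-3) = (1)·(-2)·(-3)·(-7)/[(5)·(2)·(1)·(-3)] = 7/5
L_4(-3) = (1)·(-2)·(-3)·(-4)/[(8)·(5)·(4)·(3)] = -1/20
Sum: (-275)·(7/20) + 1·(14/5) + (-3)·(-7/2) + (-5)·(7/5) + (-659)·(-1/20) = -57

-57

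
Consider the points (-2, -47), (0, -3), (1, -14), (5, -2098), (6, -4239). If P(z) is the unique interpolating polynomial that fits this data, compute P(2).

-79

L_0(2) = (2)·(1)·(-3)·(-4)/[(-2)·(-3)·(-7)·(-8)] = 1/14
L_1(2) = (4)·(1)·(-3)·(-4)/[(2)·(-1)·(-5)·(-6)] = -4/5
L_2(2) = (4)·(2)·(-3)·(-4)/[(3)·(1)·(-4)·(-5)] = 8/5
L_3(2) = (4)·(2)·(1)·(-4)/[(7)·(5)·(4)·(-1)] = 8/35
L_4(2) = (4)·(2)·(1)·(-3)/[(8)·(6)·(5)·(1)] = -1/10
Sum: (-47)·(1/14) + (-3)·(-4/5) + (-14)·(8/5) + (-2098)·(8/35) + (-4239)·(-1/10) = -79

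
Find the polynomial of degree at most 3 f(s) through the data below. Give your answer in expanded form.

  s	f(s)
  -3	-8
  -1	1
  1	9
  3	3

Build the Lagrange basis polynomials:
L_0(s) = (s + 1)(s - 1)(s - 3) / [-48] = -(1/48)s^3 + (1/16)s^2 + (1/48)s - 1/16
L_1(s) = (s + 3)(s - 1)(s - 3) / [16] = (1/16)s^3 - (1/16)s^2 - (9/16)s + 9/16
L_2(s) = (s + 3)(s + 1)(s - 3) / [-16] = -(1/16)s^3 - (1/16)s^2 + (9/16)s + 9/16
L_3(s) = (s + 3)(s + 1)(s - 1) / [48] = (1/48)s^3 + (1/16)s^2 - (1/48)s - 1/16
f(s) = (-8)·L_0 + 1·L_1 + 9·L_2 + 3·L_3
  (-8)·L_0(s) = (1/6)s^3 - (1/2)s^2 - (1/6)s + 1/2
  1·L_1(s) = (1/16)s^3 - (1/16)s^2 - (9/16)s + 9/16
  9·L_2(s) = -(9/16)s^3 - (9/16)s^2 + (81/16)s + 81/16
  3·L_3(s) = (1/16)s^3 + (3/16)s^2 - (1/16)s - 3/16
Adding term by term: -(13/48)s^3 - (15/16)s^2 + (205/48)s + 95/16

f(s) = -(13/48)s^3 - (15/16)s^2 + (205/48)s + 95/16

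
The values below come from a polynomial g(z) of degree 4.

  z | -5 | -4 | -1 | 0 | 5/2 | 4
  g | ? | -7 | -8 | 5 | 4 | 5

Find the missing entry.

The 5 known values determine g uniquely (degree ≤ 4).
L_0(-5) = (-4)·(-5)·(-15/2)·(-9)/[(-3)·(-4)·(-13/2)·(-8)] = 225/104
L_1(-5) = (-1)·(-5)·(-15/2)·(-9)/[(3)·(-1)·(-7/2)·(-5)] = -45/7
L_2(-5) = (-1)·(-4)·(-15/2)·(-9)/[(4)·(1)·(-5/2)·(-4)] = 27/4
L_3(-5) = (-1)·(-4)·(-5)·(-9)/[(13/2)·(7/2)·(5/2)·(-3/2)] = -192/91
L_4(-5) = (-1)·(-4)·(-5)·(-15/2)/[(8)·(5)·(4)·(3/2)] = 5/8
Sum: (-7)·(225/104) + (-8)·(-45/7) + 5·(27/4) + 4·(-192/91) + 5·(5/8) = 11779/182

11779/182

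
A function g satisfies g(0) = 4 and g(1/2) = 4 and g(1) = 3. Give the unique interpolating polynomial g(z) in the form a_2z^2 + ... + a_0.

g(z) = -2z^2 + z + 4

Newton's divided differences:
g[0,1/2] = (4 - 4) / (1/2 - 0) = 0
g[1/2,1] = (3 - 4) / (1 - 1/2) = -2
g[0,1/2,1] = (-2 - 0) / (1 - 0) = -2
g(z) = 4 + (-2)·z(z - 1/2)
Expanding: g(z) = -2z^2 + z + 4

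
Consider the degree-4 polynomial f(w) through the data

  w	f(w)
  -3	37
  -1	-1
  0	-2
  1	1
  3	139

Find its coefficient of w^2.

Build the Lagrange basis polynomials:
L_0(w) = (w + 1)w(w - 1)(w - 3) / [144] = (1/144)w^4 - (1/48)w^3 - (1/144)w^2 + (1/48)w
L_1(w) = (w + 3)w(w - 1)(w - 3) / [-16] = -(1/16)w^4 + (1/16)w^3 + (9/16)w^2 - (9/16)w
L_2(w) = (w + 3)(w + 1)(w - 1)(w - 3) / [9] = (1/9)w^4 - (10/9)w^2 + 1
L_3(w) = (w + 3)(w + 1)w(w - 3) / [-16] = -(1/16)w^4 - (1/16)w^3 + (9/16)w^2 + (9/16)w
L_4(w) = (w + 3)(w + 1)w(w - 1) / [144] = (1/144)w^4 + (1/48)w^3 - (1/144)w^2 - (1/48)w
f(w) = 37·L_0 + (-1)·L_1 + (-2)·L_2 + 1·L_3 + 139·L_4
Only the coefficient of w^2 is needed; take it from each L_i and combine:
37·(-1/144) + (-1)·(9/16) + (-2)·(-10/9) + 1·(9/16) + 139·(-1/144) = 1

1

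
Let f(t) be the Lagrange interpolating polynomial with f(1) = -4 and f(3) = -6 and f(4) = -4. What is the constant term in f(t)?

L_0(t) = (t - 3)(t - 4) / [6] = (1/6)t^2 - (7/6)t + 2
L_1(t) = (t - 1)(t - 4) / [-2] = -(1/2)t^2 + (5/2)t - 2
L_2(t) = (t - 1)(t - 3) / [3] = (1/3)t^2 - (4/3)t + 1
f(t) = (-4)·L_0 + (-6)·L_1 + (-4)·L_2
Only the constant term is needed; take it from each L_i and combine:
(-4)·(2) + (-6)·(-2) + (-4)·(1) = 0

0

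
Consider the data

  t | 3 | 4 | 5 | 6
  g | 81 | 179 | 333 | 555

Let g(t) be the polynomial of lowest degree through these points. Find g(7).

857

Using Newton's divided-difference form:
g[3,4] = (179 - 81) / (4 - 3) = 98
g[4,5] = (333 - 179) / (5 - 4) = 154
g[5,6] = (555 - 333) / (6 - 5) = 222
g[3,4,5] = (154 - 98) / (5 - 3) = 28
g[4,5,6] = (222 - 154) / (6 - 4) = 34
g[3,4,5,6] = (34 - 28) / (6 - 3) = 2
g(7) = 81 + 98·(4) + 28·(4)·(3) + 2·(4)·(3)·(2) = 857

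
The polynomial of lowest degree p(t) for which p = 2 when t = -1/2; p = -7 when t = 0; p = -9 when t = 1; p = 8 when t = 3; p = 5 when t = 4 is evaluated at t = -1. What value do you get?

130/7

Using Newton's divided-difference form:
p[-1/2,0] = (-7 - 2) / (0 - (-1/2)) = -18
p[0,1] = (-9 - (-7)) / (1 - 0) = -2
p[1,3] = (8 - (-9)) / (3 - 1) = 17/2
p[3,4] = (5 - 8) / (4 - 3) = -3
p[-1/2,0,1] = (-2 - (-18)) / (1 - (-1/2)) = 32/3
p[0,1,3] = (17/2 - (-2)) / (3 - 0) = 7/2
p[1,3,4] = (-3 - 17/2) / (4 - 1) = -23/6
p[-1/2,0,1,3] = (7/2 - 32/3) / (3 - (-1/2)) = -43/21
p[0,1,3,4] = (-23/6 - 7/2) / (4 - 0) = -11/6
p[-1/2,0,1,3,4] = (-11/6 - (-43/21)) / (4 - (-1/2)) = 1/21
p(-1) = 2 + (-18)·(-1/2) + (32/3)·(-1/2)·(-1) + (-43/21)·(-1/2)·(-1)·(-2) + (1/21)·(-1/2)·(-1)·(-2)·(-4) = 130/7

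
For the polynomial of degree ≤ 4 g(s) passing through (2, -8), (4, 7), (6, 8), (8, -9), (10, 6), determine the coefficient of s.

-503/12

L_0(s) = (s - 4)(s - 6)(s - 8)(s - 10) / [384] = (1/384)s^4 - (7/96)s^3 + (71/96)s^2 - (77/24)s + 5
L_1(s) = (s - 2)(s - 6)(s - 8)(s - 10) / [-96] = -(1/96)s^4 + (13/48)s^3 - (59/24)s^2 + (107/12)s - 10
L_2(s) = (s - 2)(s - 4)(s - 8)(s - 10) / [64] = (1/64)s^4 - (3/8)s^3 + (49/16)s^2 - (39/4)s + 10
L_3(s) = (s - 2)(s - 4)(s - 6)(s - 10) / [-96] = -(1/96)s^4 + (11/48)s^3 - (41/24)s^2 + (61/12)s - 5
L_4(s) = (s - 2)(s - 4)(s - 6)(s - 8) / [384] = (1/384)s^4 - (5/96)s^3 + (35/96)s^2 - (25/24)s + 1
g(s) = (-8)·L_0 + 7·L_1 + 8·L_2 + (-9)·L_3 + 6·L_4
Only the coefficient of s is needed; take it from each L_i and combine:
(-8)·(-77/24) + 7·(107/12) + 8·(-39/4) + (-9)·(61/12) + 6·(-25/24) = -503/12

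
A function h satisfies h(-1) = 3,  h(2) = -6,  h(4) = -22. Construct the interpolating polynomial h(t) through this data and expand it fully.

Build the Lagrange basis polynomials:
L_0(t) = (t - 2)(t - 4) / [15] = (1/15)t^2 - (2/5)t + 8/15
L_1(t) = (t + 1)(t - 4) / [-6] = -(1/6)t^2 + (1/2)t + 2/3
L_2(t) = (t + 1)(t - 2) / [10] = (1/10)t^2 - (1/10)t - 1/5
h(t) = 3·L_0 + (-6)·L_1 + (-22)·L_2
  3·L_0(t) = (1/5)t^2 - (6/5)t + 8/5
  (-6)·L_1(t) = t^2 - 3t - 4
  (-22)·L_2(t) = -(11/5)t^2 + (11/5)t + 22/5
Adding term by term: -t^2 - 2t + 2

h(t) = -t^2 - 2t + 2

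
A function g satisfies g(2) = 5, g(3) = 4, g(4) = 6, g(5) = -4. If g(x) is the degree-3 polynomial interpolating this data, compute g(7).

-120

Using Newton's divided-difference form:
g[2,3] = (4 - 5) / (3 - 2) = -1
g[3,4] = (6 - 4) / (4 - 3) = 2
g[4,5] = (-4 - 6) / (5 - 4) = -10
g[2,3,4] = (2 - (-1)) / (4 - 2) = 3/2
g[3,4,5] = (-10 - 2) / (5 - 3) = -6
g[2,3,4,5] = (-6 - 3/2) / (5 - 2) = -5/2
g(7) = 5 + (-1)·(5) + (3/2)·(5)·(4) + (-5/2)·(5)·(4)·(3) = -120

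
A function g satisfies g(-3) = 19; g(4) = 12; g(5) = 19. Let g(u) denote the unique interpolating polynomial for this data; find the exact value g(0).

Using Newton's divided-difference form:
g[-3,4] = (12 - 19) / (4 - (-3)) = -1
g[4,5] = (19 - 12) / (5 - 4) = 7
g[-3,4,5] = (7 - (-1)) / (5 - (-3)) = 1
g(0) = 19 + (-1)·(3) + 1·(3)·(-4) = 4

4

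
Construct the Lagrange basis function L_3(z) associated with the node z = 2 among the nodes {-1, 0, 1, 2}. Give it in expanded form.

L_3(z) = (1/6)z^3 - (1/6)z

L_3(z) = (z + 1)z(z - 1) / [(3)·(2)·(1)]
       = (z^3 - z) / (6)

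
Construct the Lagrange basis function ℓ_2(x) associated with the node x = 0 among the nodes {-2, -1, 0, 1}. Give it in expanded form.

ℓ_2(x) = (x + 2)(x + 1)(x - 1) / [(2)·(1)·(-1)]
       = (x^3 + 2x^2 - x - 2) / (-2)

ℓ_2(x) = -(1/2)x^3 - x^2 + (1/2)x + 1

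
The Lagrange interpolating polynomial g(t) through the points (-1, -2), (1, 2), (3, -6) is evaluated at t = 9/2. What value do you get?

Evaluate each Lagrange basis at t = 9/2:
L_0(9/2) = (7/2)·(3/2)/[(-2)·(-4)] = 21/32
L_1(9/2) = (11/2)·(3/2)/[(2)·(-2)] = -33/16
L_2(9/2) = (11/2)·(7/2)/[(4)·(2)] = 77/32
Sum: (-2)·(21/32) + 2·(-33/16) + (-6)·(77/32) = -159/8

-159/8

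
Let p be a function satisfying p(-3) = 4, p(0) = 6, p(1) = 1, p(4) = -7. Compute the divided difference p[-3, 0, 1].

-17/12

p[-3,0] = (6 - 4) / (0 - (-3)) = 2/3
p[0,1] = (1 - 6) / (1 - 0) = -5
p[-3,0,1] = (-5 - 2/3) / (1 - (-3)) = -17/12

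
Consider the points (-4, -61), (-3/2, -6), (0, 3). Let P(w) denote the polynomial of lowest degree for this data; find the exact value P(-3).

L_0(-3) = (-3/2)·(-3)/[(-5/2)·(-4)] = 9/20
L_1(-3) = (1)·(-3)/[(5/2)·(-3/2)] = 4/5
L_2(-3) = (1)·(-3/2)/[(4)·(3/2)] = -1/4
Sum: (-61)·(9/20) + (-6)·(4/5) + 3·(-1/4) = -33

-33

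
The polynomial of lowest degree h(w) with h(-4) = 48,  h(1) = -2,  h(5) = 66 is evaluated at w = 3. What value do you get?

Evaluate each Lagrange basis at w = 3:
L_0(3) = (2)·(-2)/[(-5)·(-9)] = -4/45
L_1(3) = (7)·(-2)/[(5)·(-4)] = 7/10
L_2(3) = (7)·(2)/[(9)·(4)] = 7/18
Sum: 48·(-4/45) + (-2)·(7/10) + 66·(7/18) = 20

20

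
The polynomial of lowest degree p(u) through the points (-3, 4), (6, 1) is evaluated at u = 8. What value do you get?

1/3

Evaluate each Lagrange basis at u = 8:
L_0(8) = (2)/[(-9)] = -2/9
L_1(8) = (11)/[(9)] = 11/9
Sum: 4·(-2/9) + 1·(11/9) = 1/3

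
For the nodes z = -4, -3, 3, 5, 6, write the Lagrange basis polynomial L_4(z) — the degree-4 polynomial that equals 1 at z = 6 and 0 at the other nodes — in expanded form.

L_4(z) = (z + 4)(z + 3)(z - 3)(z - 5) / [(10)·(9)·(3)·(1)]
       = (z^4 - z^3 - 29z^2 + 9z + 180) / (270)

L_4(z) = (1/270)z^4 - (1/270)z^3 - (29/270)z^2 + (1/30)z + 2/3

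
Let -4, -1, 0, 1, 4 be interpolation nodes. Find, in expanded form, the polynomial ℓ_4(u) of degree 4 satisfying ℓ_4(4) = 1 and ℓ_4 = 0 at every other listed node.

ℓ_4(u) = (1/480)u^4 + (1/120)u^3 - (1/480)u^2 - (1/120)u

ℓ_4(u) = (u + 4)(u + 1)u(u - 1) / [(8)·(5)·(4)·(3)]
       = (u^4 + 4u^3 - u^2 - 4u) / (480)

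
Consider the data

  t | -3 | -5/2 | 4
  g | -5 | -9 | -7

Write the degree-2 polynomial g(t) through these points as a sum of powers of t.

Build the Lagrange basis polynomials:
L_0(t) = (t + 5/2)(t - 4) / [7/2] = (2/7)t^2 - (3/7)t - 20/7
L_1(t) = (t + 3)(t - 4) / [-13/4] = -(4/13)t^2 + (4/13)t + 48/13
L_2(t) = (t + 3)(t + 5/2) / [91/2] = (2/91)t^2 + (11/91)t + 15/91
g(t) = (-5)·L_0 + (-9)·L_1 + (-7)·L_2
  (-5)·L_0(t) = -(10/7)t^2 + (15/7)t + 100/7
  (-9)·L_1(t) = (36/13)t^2 - (36/13)t - 432/13
  (-7)·L_2(t) = -(2/13)t^2 - (11/13)t - 15/13
Adding term by term: (108/91)t^2 - (134/91)t - 1829/91

g(t) = (108/91)t^2 - (134/91)t - 1829/91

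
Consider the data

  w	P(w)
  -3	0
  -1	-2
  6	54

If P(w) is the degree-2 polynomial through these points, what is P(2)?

10

Using Newton's divided-difference form:
P[-3,-1] = (-2 - 0) / (-1 - (-3)) = -1
P[-1,6] = (54 - (-2)) / (6 - (-1)) = 8
P[-3,-1,6] = (8 - (-1)) / (6 - (-3)) = 1
P(2) = 0 + (-1)·(5) + 1·(5)·(3) = 10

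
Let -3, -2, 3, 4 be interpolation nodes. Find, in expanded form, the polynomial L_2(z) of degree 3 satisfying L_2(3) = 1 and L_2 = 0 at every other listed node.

L_2(z) = (z + 3)(z + 2)(z - 4) / [(6)·(5)·(-1)]
       = (z^3 + z^2 - 14z - 24) / (-30)

L_2(z) = -(1/30)z^3 - (1/30)z^2 + (7/15)z + 4/5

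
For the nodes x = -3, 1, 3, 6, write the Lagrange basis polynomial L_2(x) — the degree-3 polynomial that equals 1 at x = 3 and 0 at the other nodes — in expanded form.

L_2(x) = (x + 3)(x - 1)(x - 6) / [(6)·(2)·(-3)]
       = (x^3 - 4x^2 - 15x + 18) / (-36)

L_2(x) = -(1/36)x^3 + (1/9)x^2 + (5/12)x - 1/2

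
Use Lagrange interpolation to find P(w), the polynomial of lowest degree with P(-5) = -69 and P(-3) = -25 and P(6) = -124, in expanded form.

P(w) = -3w^2 - 2w - 4

L_0(w) = (w + 3)(w - 6) / [22] = (1/22)w^2 - (3/22)w - 9/11
L_1(w) = (w + 5)(w - 6) / [-18] = -(1/18)w^2 + (1/18)w + 5/3
L_2(w) = (w + 5)(w + 3) / [99] = (1/99)w^2 + (8/99)w + 5/33
P(w) = (-69)·L_0 + (-25)·L_1 + (-124)·L_2
  (-69)·L_0(w) = -(69/22)w^2 + (207/22)w + 621/11
  (-25)·L_1(w) = (25/18)w^2 - (25/18)w - 125/3
  (-124)·L_2(w) = -(124/99)w^2 - (992/99)w - 620/33
Adding term by term: -3w^2 - 2w - 4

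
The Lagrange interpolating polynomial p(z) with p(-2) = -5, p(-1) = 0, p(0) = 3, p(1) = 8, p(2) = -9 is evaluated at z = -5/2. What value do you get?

Evaluate each Lagrange basis at z = -5/2:
L_0(-5/2) = (-3/2)·(-5/2)·(-7/2)·(-9/2)/[(-1)·(-2)·(-3)·(-4)] = 315/128
L_1(-5/2) = (-1/2)·(-5/2)·(-7/2)·(-9/2)/[(1)·(-1)·(-2)·(-3)] = -105/32
L_2(-5/2) = (-1/2)·(-3/2)·(-7/2)·(-9/2)/[(2)·(1)·(-1)·(-2)] = 189/64
L_3(-5/2) = (-1/2)·(-3/2)·(-5/2)·(-9/2)/[(3)·(2)·(1)·(-1)] = -45/32
L_4(-5/2) = (-1/2)·(-3/2)·(-5/2)·(-7/2)/[(4)·(3)·(2)·(1)] = 35/128
Sum: (-5)·(315/128) + 0 + 3·(189/64) + 8·(-45/32) + (-9)·(35/128) = -549/32

-549/32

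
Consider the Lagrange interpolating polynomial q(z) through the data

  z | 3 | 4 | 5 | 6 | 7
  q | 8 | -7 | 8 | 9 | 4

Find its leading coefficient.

13/6

Build the Lagrange basis polynomials:
L_0(z) = (z - 4)(z - 5)(z - 6)(z - 7) / [24] = (1/24)z^4 - (11/12)z^3 + (179/24)z^2 - (319/12)z + 35
L_1(z) = (z - 3)(z - 5)(z - 6)(z - 7) / [-6] = -(1/6)z^4 + (7/2)z^3 - (161/6)z^2 + (177/2)z - 105
L_2(z) = (z - 3)(z - 4)(z - 6)(z - 7) / [4] = (1/4)z^4 - 5z^3 + (145/4)z^2 - (225/2)z + 126
L_3(z) = (z - 3)(z - 4)(z - 5)(z - 7) / [-6] = -(1/6)z^4 + (19/6)z^3 - (131/6)z^2 + (389/6)z - 70
L_4(z) = (z - 3)(z - 4)(z - 5)(z - 6) / [24] = (1/24)z^4 - (3/4)z^3 + (119/24)z^2 - (57/4)z + 15
q(z) = 8·L_0 + (-7)·L_1 + 8·L_2 + 9·L_3 + 4·L_4
Only the coefficient of z^4 is needed; take it from each L_i and combine:
8·(1/24) + (-7)·(-1/6) + 8·(1/4) + 9·(-1/6) + 4·(1/24) = 13/6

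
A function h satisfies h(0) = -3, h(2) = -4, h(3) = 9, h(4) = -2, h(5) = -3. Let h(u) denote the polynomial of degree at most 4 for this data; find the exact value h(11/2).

3037/128

Using Newton's divided-difference form:
h[0,2] = (-4 - (-3)) / (2 - 0) = -1/2
h[2,3] = (9 - (-4)) / (3 - 2) = 13
h[3,4] = (-2 - 9) / (4 - 3) = -11
h[4,5] = (-3 - (-2)) / (5 - 4) = -1
h[0,2,3] = (13 - (-1/2)) / (3 - 0) = 9/2
h[2,3,4] = (-11 - 13) / (4 - 2) = -12
h[3,4,5] = (-1 - (-11)) / (5 - 3) = 5
h[0,2,3,4] = (-12 - 9/2) / (4 - 0) = -33/8
h[2,3,4,5] = (5 - (-12)) / (5 - 2) = 17/3
h[0,2,3,4,5] = (17/3 - (-33/8)) / (5 - 0) = 47/24
h(11/2) = -3 + (-1/2)·(11/2) + (9/2)·(11/2)·(7/2) + (-33/8)·(11/2)·(7/2)·(5/2) + (47/24)·(11/2)·(7/2)·(5/2)·(3/2) = 3037/128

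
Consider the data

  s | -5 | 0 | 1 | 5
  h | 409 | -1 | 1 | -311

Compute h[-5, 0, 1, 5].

h[-5,0] = (-1 - 409) / (0 - (-5)) = -82
h[0,1] = (1 - (-1)) / (1 - 0) = 2
h[1,5] = (-311 - 1) / (5 - 1) = -78
h[-5,0,1] = (2 - (-82)) / (1 - (-5)) = 14
h[0,1,5] = (-78 - 2) / (5 - 0) = -16
h[-5,0,1,5] = (-16 - 14) / (5 - (-5)) = -3

-3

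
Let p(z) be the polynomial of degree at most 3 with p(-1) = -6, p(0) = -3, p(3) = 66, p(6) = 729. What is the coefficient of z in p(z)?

-4

L_0(z) = z(z - 3)(z - 6) / [-28] = -(1/28)z^3 + (9/28)z^2 - (9/14)z
L_1(z) = (z + 1)(z - 3)(z - 6) / [18] = (1/18)z^3 - (4/9)z^2 + (1/2)z + 1
L_2(z) = (z + 1)z(z - 6) / [-36] = -(1/36)z^3 + (5/36)z^2 + (1/6)z
L_3(z) = (z + 1)z(z - 3) / [126] = (1/126)z^3 - (1/63)z^2 - (1/42)z
p(z) = (-6)·L_0 + (-3)·L_1 + 66·L_2 + 729·L_3
Only the coefficient of z is needed; take it from each L_i and combine:
(-6)·(-9/14) + (-3)·(1/2) + 66·(1/6) + 729·(-1/42) = -4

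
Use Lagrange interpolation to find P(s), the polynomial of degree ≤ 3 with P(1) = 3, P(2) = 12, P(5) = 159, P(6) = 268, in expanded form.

L_0(s) = (s - 2)(s - 5)(s - 6) / [-20] = -(1/20)s^3 + (13/20)s^2 - (13/5)s + 3
L_1(s) = (s - 1)(s - 5)(s - 6) / [12] = (1/12)s^3 - s^2 + (41/12)s - 5/2
L_2(s) = (s - 1)(s - 2)(s - 6) / [-12] = -(1/12)s^3 + (3/4)s^2 - (5/3)s + 1
L_3(s) = (s - 1)(s - 2)(s - 5) / [20] = (1/20)s^3 - (2/5)s^2 + (17/20)s - 1/2
P(s) = 3·L_0 + 12·L_1 + 159·L_2 + 268·L_3
  3·L_0(s) = -(3/20)s^3 + (39/20)s^2 - (39/5)s + 9
  12·L_1(s) = s^3 - 12s^2 + 41s - 30
  159·L_2(s) = -(53/4)s^3 + (477/4)s^2 - 265s + 159
  268·L_3(s) = (67/5)s^3 - (536/5)s^2 + (1139/5)s - 134
Adding term by term: s^3 + 2s^2 - 4s + 4

P(s) = s^3 + 2s^2 - 4s + 4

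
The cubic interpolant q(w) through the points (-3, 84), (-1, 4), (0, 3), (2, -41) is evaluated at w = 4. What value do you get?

-301

Evaluate each Lagrange basis at w = 4:
L_0(4) = (5)·(4)·(2)/[(-2)·(-3)·(-5)] = -4/3
L_1(4) = (7)·(4)·(2)/[(2)·(-1)·(-3)] = 28/3
L_2(4) = (7)·(5)·(2)/[(3)·(1)·(-2)] = -35/3
L_3(4) = (7)·(5)·(4)/[(5)·(3)·(2)] = 14/3
Sum: 84·(-4/3) + 4·(28/3) + 3·(-35/3) + (-41)·(14/3) = -301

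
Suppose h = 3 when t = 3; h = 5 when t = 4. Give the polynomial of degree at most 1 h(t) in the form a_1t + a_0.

Build the Lagrange basis polynomials:
L_0(t) = (t - 4) / [-1] = -t + 4
L_1(t) = (t - 3) / [1] = t - 3
h(t) = 3·L_0 + 5·L_1
  3·L_0(t) = -3t + 12
  5·L_1(t) = 5t - 15
Adding term by term: 2t - 3

h(t) = 2t - 3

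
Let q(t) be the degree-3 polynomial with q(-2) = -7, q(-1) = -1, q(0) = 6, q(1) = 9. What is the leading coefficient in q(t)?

-5/6

Build the Lagrange basis polynomials:
L_0(t) = (t + 1)t(t - 1) / [-6] = -(1/6)t^3 + (1/6)t
L_1(t) = (t + 2)t(t - 1) / [2] = (1/2)t^3 + (1/2)t^2 - t
L_2(t) = (t + 2)(t + 1)(t - 1) / [-2] = -(1/2)t^3 - t^2 + (1/2)t + 1
L_3(t) = (t + 2)(t + 1)t / [6] = (1/6)t^3 + (1/2)t^2 + (1/3)t
q(t) = (-7)·L_0 + (-1)·L_1 + 6·L_2 + 9·L_3
Only the coefficient of t^3 is needed; take it from each L_i and combine:
(-7)·(-1/6) + (-1)·(1/2) + 6·(-1/2) + 9·(1/6) = -5/6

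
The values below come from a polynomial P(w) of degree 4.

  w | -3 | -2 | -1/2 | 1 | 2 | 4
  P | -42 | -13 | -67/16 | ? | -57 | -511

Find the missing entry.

The 5 known values determine P uniquely (degree ≤ 4).
L_0(1) = (3)·(3/2)·(-1)·(-3)/[(-1)·(-5/2)·(-5)·(-7)] = 27/175
L_1(1) = (4)·(3/2)·(-1)·(-3)/[(1)·(-3/2)·(-4)·(-6)] = -1/2
L_2(1) = (4)·(3)·(-1)·(-3)/[(5/2)·(3/2)·(-5/2)·(-9/2)] = 64/75
L_3(1) = (4)·(3)·(3/2)·(-3)/[(5)·(4)·(5/2)·(-2)] = 27/50
L_4(1) = (4)·(3)·(3/2)·(-1)/[(7)·(6)·(9/2)·(2)] = -1/21
Sum: (-42)·(27/175) + (-13)·(-1/2) + (-67/16)·(64/75) + (-57)·(27/50) + (-511)·(-1/21) = -10

-10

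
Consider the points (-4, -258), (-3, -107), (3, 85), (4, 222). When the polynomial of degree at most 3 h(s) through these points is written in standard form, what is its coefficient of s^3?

The leading coefficient equals the top divided difference h[-4,-3,3,4].
h[-4,-3] = (-107 - (-258)) / (-3 - (-4)) = 151
h[-3,3] = (85 - (-107)) / (3 - (-3)) = 32
h[3,4] = (222 - 85) / (4 - 3) = 137
h[-4,-3,3] = (32 - 151) / (3 - (-4)) = -17
h[-3,3,4] = (137 - 32) / (4 - (-3)) = 15
h[-4,-3,3,4] = (15 - (-17)) / (4 - (-4)) = 4

4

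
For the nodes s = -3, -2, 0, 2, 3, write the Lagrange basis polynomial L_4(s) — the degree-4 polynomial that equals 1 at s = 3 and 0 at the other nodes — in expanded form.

L_4(s) = (1/90)s^4 + (1/30)s^3 - (2/45)s^2 - (2/15)s

L_4(s) = (s + 3)(s + 2)s(s - 2) / [(6)·(5)·(3)·(1)]
       = (s^4 + 3s^3 - 4s^2 - 12s) / (90)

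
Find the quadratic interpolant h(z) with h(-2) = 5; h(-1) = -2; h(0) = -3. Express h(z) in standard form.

L_0(z) = (z + 1)z / [2] = (1/2)z^2 + (1/2)z
L_1(z) = (z + 2)z / [-1] = -z^2 - 2z
L_2(z) = (z + 2)(z + 1) / [2] = (1/2)z^2 + (3/2)z + 1
h(z) = 5·L_0 + (-2)·L_1 + (-3)·L_2
  5·L_0(z) = (5/2)z^2 + (5/2)z
  (-2)·L_1(z) = 2z^2 + 4z
  (-3)·L_2(z) = -(3/2)z^2 - (9/2)z - 3
Adding term by term: 3z^2 + 2z - 3

h(z) = 3z^2 + 2z - 3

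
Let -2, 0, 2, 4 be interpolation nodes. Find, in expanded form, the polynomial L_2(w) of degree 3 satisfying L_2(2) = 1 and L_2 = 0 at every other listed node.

L_2(w) = -(1/16)w^3 + (1/8)w^2 + (1/2)w

L_2(w) = (w + 2)w(w - 4) / [(4)·(2)·(-2)]
       = (w^3 - 2w^2 - 8w) / (-16)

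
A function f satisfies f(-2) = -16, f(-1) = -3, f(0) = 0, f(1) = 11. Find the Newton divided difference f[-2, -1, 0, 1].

f[-2,-1] = (-3 - (-16)) / (-1 - (-2)) = 13
f[-1,0] = (0 - (-3)) / (0 - (-1)) = 3
f[0,1] = (11 - 0) / (1 - 0) = 11
f[-2,-1,0] = (3 - 13) / (0 - (-2)) = -5
f[-1,0,1] = (11 - 3) / (1 - (-1)) = 4
f[-2,-1,0,1] = (4 - (-5)) / (1 - (-2)) = 3

3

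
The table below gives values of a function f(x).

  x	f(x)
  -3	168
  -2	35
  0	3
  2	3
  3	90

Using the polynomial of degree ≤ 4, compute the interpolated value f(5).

Using Newton's divided-difference form:
f[-3,-2] = (35 - 168) / (-2 - (-3)) = -133
f[-2,0] = (3 - 35) / (0 - (-2)) = -16
f[0,2] = (3 - 3) / (2 - 0) = 0
f[2,3] = (90 - 3) / (3 - 2) = 87
f[-3,-2,0] = (-16 - (-133)) / (0 - (-3)) = 39
f[-2,0,2] = (0 - (-16)) / (2 - (-2)) = 4
f[0,2,3] = (87 - 0) / (3 - 0) = 29
f[-3,-2,0,2] = (4 - 39) / (2 - (-3)) = -7
f[-2,0,2,3] = (29 - 4) / (3 - (-2)) = 5
f[-3,-2,0,2,3] = (5 - (-7)) / (3 - (-3)) = 2
f(5) = 168 + (-133)·(8) + 39·(8)·(7) + (-7)·(8)·(7)·(5) + 2·(8)·(7)·(5)·(3) = 1008

1008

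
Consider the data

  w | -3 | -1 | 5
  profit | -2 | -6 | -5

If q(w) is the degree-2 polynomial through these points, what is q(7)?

-1/3

Evaluate each Lagrange basis at w = 7:
L_0(7) = (8)·(2)/[(-2)·(-8)] = 1
L_1(7) = (10)·(2)/[(2)·(-6)] = -5/3
L_2(7) = (10)·(8)/[(8)·(6)] = 5/3
Sum: (-2)·(1) + (-6)·(-5/3) + (-5)·(5/3) = -1/3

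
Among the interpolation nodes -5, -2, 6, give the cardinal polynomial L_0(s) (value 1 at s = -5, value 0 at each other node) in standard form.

L_0(s) = (s + 2)(s - 6) / [(-3)·(-11)]
       = (s^2 - 4s - 12) / (33)

L_0(s) = (1/33)s^2 - (4/33)s - 4/11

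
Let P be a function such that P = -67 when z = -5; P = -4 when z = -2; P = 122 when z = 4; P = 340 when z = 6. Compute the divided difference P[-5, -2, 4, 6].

1

P[-5,-2] = (-4 - (-67)) / (-2 - (-5)) = 21
P[-2,4] = (122 - (-4)) / (4 - (-2)) = 21
P[4,6] = (340 - 122) / (6 - 4) = 109
P[-5,-2,4] = (21 - 21) / (4 - (-5)) = 0
P[-2,4,6] = (109 - 21) / (6 - (-2)) = 11
P[-5,-2,4,6] = (11 - 0) / (6 - (-5)) = 1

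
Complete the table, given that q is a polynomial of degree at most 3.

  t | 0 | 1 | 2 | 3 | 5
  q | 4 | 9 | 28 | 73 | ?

289

The 4 known values determine q uniquely (degree ≤ 3).
Evaluate each Lagrange basis at t = 5:
L_0(5) = (4)·(3)·(2)/[(-1)·(-2)·(-3)] = -4
L_1(5) = (5)·(3)·(2)/[(1)·(-1)·(-2)] = 15
L_2(5) = (5)·(4)·(2)/[(2)·(1)·(-1)] = -20
L_3(5) = (5)·(4)·(3)/[(3)·(2)·(1)] = 10
Sum: 4·(-4) + 9·(15) + 28·(-20) + 73·(10) = 289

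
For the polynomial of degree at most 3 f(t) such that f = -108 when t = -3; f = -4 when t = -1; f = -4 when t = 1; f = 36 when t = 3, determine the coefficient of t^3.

3

The leading coefficient equals the top divided difference f[-3,-1,1,3].
f[-3,-1] = (-4 - (-108)) / (-1 - (-3)) = 52
f[-1,1] = (-4 - (-4)) / (1 - (-1)) = 0
f[1,3] = (36 - (-4)) / (3 - 1) = 20
f[-3,-1,1] = (0 - 52) / (1 - (-3)) = -13
f[-1,1,3] = (20 - 0) / (3 - (-1)) = 5
f[-3,-1,1,3] = (5 - (-13)) / (3 - (-3)) = 3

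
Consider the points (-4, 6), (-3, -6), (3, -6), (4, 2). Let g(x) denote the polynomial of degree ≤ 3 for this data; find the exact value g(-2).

Evaluate each Lagrange basis at x = -2:
L_0(-2) = (1)·(-5)·(-6)/[(-1)·(-7)·(-8)] = -15/28
L_1(-2) = (2)·(-5)·(-6)/[(1)·(-6)·(-7)] = 10/7
L_2(-2) = (2)·(1)·(-6)/[(7)·(6)·(-1)] = 2/7
L_3(-2) = (2)·(1)·(-5)/[(8)·(7)·(1)] = -5/28
Sum: 6·(-15/28) + (-6)·(10/7) + (-6)·(2/7) + 2·(-5/28) = -97/7

-97/7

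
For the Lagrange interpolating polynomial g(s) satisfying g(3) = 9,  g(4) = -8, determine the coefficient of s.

L_0(s) = (s - 4) / [-1] = -s + 4
L_1(s) = (s - 3) / [1] = s - 3
g(s) = 9·L_0 + (-8)·L_1
Only the coefficient of s is needed; take it from each L_i and combine:
9·(-1) + (-8)·(1) = -17

-17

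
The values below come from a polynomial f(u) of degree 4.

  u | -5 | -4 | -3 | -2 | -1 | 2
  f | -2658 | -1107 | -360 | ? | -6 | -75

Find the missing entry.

-75

The 5 known values determine f uniquely (degree ≤ 4).
L_0(-2) = (2)·(1)·(-1)·(-4)/[(-1)·(-2)·(-4)·(-7)] = 1/7
L_1(-2) = (3)·(1)·(-1)·(-4)/[(1)·(-1)·(-3)·(-6)] = -2/3
L_2(-2) = (3)·(2)·(-1)·(-4)/[(2)·(1)·(-2)·(-5)] = 6/5
L_3(-2) = (3)·(2)·(1)·(-4)/[(4)·(3)·(2)·(-3)] = 1/3
L_4(-2) = (3)·(2)·(1)·(-1)/[(7)·(6)·(5)·(3)] = -1/105
Sum: (-2658)·(1/7) + (-1107)·(-2/3) + (-360)·(6/5) + (-6)·(1/3) + (-75)·(-1/105) = -75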